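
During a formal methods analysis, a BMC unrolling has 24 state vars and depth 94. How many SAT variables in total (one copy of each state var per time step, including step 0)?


BMC unrolls to depth k, creating one copy of each state var for steps 0..k.
Step count = 94 + 1 = 95 (steps 0 through 94)
Vars per step = 24
Total = 24 * 95 = 2280

2280


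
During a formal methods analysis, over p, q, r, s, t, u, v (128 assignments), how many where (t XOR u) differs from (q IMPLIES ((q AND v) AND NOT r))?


F1 = (t XOR u)
F2 = (q IMPLIES ((q AND v) AND NOT r))
Evaluate both on each of 128 rows (bits = p,q,r,s,t,u,v):
  row 0 [0000000]: F1=0 F2=1 (differ) -> 1
  row 1 [0000001]: F1=0 F2=1 (differ) -> 1
  row 2 [0000010]: F1=1 F2=1 -> 0
  row 3 [0000011]: F1=1 F2=1 -> 0
  row 4 [0000100]: F1=1 F2=1 -> 0
  (every remaining row is evaluated the same way; all 128 results are listed next)
Full result column, 8 rows per line (p,q,r,s fixed per line; t,u,v runs 000..111 left to right):
  rows 0-7 [p,q,r,s=0000]: 11000011  (ones: 4)
  rows 8-15 [p,q,r,s=0001]: 11000011  (ones: 4)
  rows 16-23 [p,q,r,s=0010]: 11000011  (ones: 4)
  rows 24-31 [p,q,r,s=0011]: 11000011  (ones: 4)
  rows 32-39 [p,q,r,s=0100]: 01101001  (ones: 4)
  rows 40-47 [p,q,r,s=0101]: 01101001  (ones: 4)
  rows 48-55 [p,q,r,s=0110]: 00111100  (ones: 4)
  rows 56-63 [p,q,r,s=0111]: 00111100  (ones: 4)
  rows 64-71 [p,q,r,s=1000]: 11000011  (ones: 4)
  rows 72-79 [p,q,r,s=1001]: 11000011  (ones: 4)
  rows 80-87 [p,q,r,s=1010]: 11000011  (ones: 4)
  rows 88-95 [p,q,r,s=1011]: 11000011  (ones: 4)
  rows 96-103 [p,q,r,s=1100]: 01101001  (ones: 4)
  rows 104-111 [p,q,r,s=1101]: 01101001  (ones: 4)
  rows 112-119 [p,q,r,s=1110]: 00111100  (ones: 4)
  rows 120-127 [p,q,r,s=1111]: 00111100  (ones: 4)
Disagreements = 4+4+4+4+4+4+4+4+4+4+4+4+4+4+4+4 = 64

64


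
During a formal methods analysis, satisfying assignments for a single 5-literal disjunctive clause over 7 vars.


Step 1: Total=2^7=128
Step 2: Unsat when all 5 false: 2^2=4
Step 3: Sat=128-4=124

124


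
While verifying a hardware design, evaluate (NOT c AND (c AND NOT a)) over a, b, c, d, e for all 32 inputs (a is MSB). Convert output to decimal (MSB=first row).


Formula: (NOT c AND (c AND NOT a)) over a, b, c, d, e (32 rows)
Evaluate each row (bits = a,b,c,d,e, MSB first):
  row 0 [00000]: (NOT 0 AND (0 AND NOT 0)) -> 0
  row 1 [00001]: (NOT 0 AND (0 AND NOT 0)) -> 0
  row 2 [00010]: (NOT 0 AND (0 AND NOT 0)) -> 0
  row 3 [00011]: (NOT 0 AND (0 AND NOT 0)) -> 0
  row 4 [00100]: (NOT 1 AND (1 AND NOT 0)) -> 0
  row 5 [00101]: (NOT 1 AND (1 AND NOT 0)) -> 0
  row 6 [00110]: (NOT 1 AND (1 AND NOT 0)) -> 0
  row 7 [00111]: (NOT 1 AND (1 AND NOT 0)) -> 0
  row 8 [01000]: (NOT 0 AND (0 AND NOT 0)) -> 0
  row 9 [01001]: (NOT 0 AND (0 AND NOT 0)) -> 0
  row 10 [01010]: (NOT 0 AND (0 AND NOT 0)) -> 0
  row 11 [01011]: (NOT 0 AND (0 AND NOT 0)) -> 0
  row 12 [01100]: (NOT 1 AND (1 AND NOT 0)) -> 0
  row 13 [01101]: (NOT 1 AND (1 AND NOT 0)) -> 0
  row 14 [01110]: (NOT 1 AND (1 AND NOT 0)) -> 0
  row 15 [01111]: (NOT 1 AND (1 AND NOT 0)) -> 0
  row 16 [10000]: (NOT 0 AND (0 AND NOT 1)) -> 0
  row 17 [10001]: (NOT 0 AND (0 AND NOT 1)) -> 0
  row 18 [10010]: (NOT 0 AND (0 AND NOT 1)) -> 0
  row 19 [10011]: (NOT 0 AND (0 AND NOT 1)) -> 0
  row 20 [10100]: (NOT 1 AND (1 AND NOT 1)) -> 0
  row 21 [10101]: (NOT 1 AND (1 AND NOT 1)) -> 0
  row 22 [10110]: (NOT 1 AND (1 AND NOT 1)) -> 0
  row 23 [10111]: (NOT 1 AND (1 AND NOT 1)) -> 0
  row 24 [11000]: (NOT 0 AND (0 AND NOT 1)) -> 0
  row 25 [11001]: (NOT 0 AND (0 AND NOT 1)) -> 0
  row 26 [11010]: (NOT 0 AND (0 AND NOT 1)) -> 0
  row 27 [11011]: (NOT 0 AND (0 AND NOT 1)) -> 0
  row 28 [11100]: (NOT 1 AND (1 AND NOT 1)) -> 0
  row 29 [11101]: (NOT 1 AND (1 AND NOT 1)) -> 0
  row 30 [11110]: (NOT 1 AND (1 AND NOT 1)) -> 0
  row 31 [11111]: (NOT 1 AND (1 AND NOT 1)) -> 0
Full result column, 4 rows per line (a,b,c fixed per line; d,e runs 00..11 left to right):
  rows 0-3 [a,b,c=000]: 0000  = hex 0
  rows 4-7 [a,b,c=001]: 0000  = hex 0
  rows 8-11 [a,b,c=010]: 0000  = hex 0
  rows 12-15 [a,b,c=011]: 0000  = hex 0
  rows 16-19 [a,b,c=100]: 0000  = hex 0
  rows 20-23 [a,b,c=101]: 0000  = hex 0
  rows 24-27 [a,b,c=110]: 0000  = hex 0
  rows 28-31 [a,b,c=111]: 0000  = hex 0
Output column (row 0 .. row 31) = 00000000000000000000000000000000
Output column grouped in 4s = 0000 0000 0000 0000 0000 0000 0000 0000 = 0x00000000
Convert to decimal digit by digit (value = value*16 + digit):
  0 -> 0
  0*16 + 0 = 0
  0*16 + 0 = 0
  0*16 + 0 = 0
  0*16 + 0 = 0
  0*16 + 0 = 0
  0*16 + 0 = 0
  0*16 + 0 = 0
Decimal = 0

0


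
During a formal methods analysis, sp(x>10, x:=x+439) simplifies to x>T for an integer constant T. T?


Formula: sp(P, x:=E) = exists old_x. (x = E[old_x/x]) AND P[old_x/x] (old_x is the value of x before the assignment; eliminate old_x by solving x = E[old_x/x] for old_x)
Step 1: Precondition P: x>10, i.e. old_x > 10
Step 2: Assignment gives x = old_x + 439, so old_x = x - 439
Step 3: Substitute into P: x - 439 > 10
Step 4: Simplify: x > 10+439 = 449

449


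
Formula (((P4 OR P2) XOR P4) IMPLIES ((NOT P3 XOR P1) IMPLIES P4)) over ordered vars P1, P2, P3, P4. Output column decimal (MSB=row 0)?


Formula: (((P4 OR P2) XOR P4) IMPLIES ((NOT P3 XOR P1) IMPLIES P4)) over P1, P2, P3, P4 (16 rows)
Evaluate each row (bits = P1,P2,P3,P4, MSB first):
  row 0 [0000]: (((0 OR 0) XOR 0) IMPLIES ((NOT 0 XOR 0) IMPLIES 0)) -> 1
  row 1 [0001]: (((1 OR 0) XOR 1) IMPLIES ((NOT 0 XOR 0) IMPLIES 1)) -> 1
  row 2 [0010]: (((0 OR 0) XOR 0) IMPLIES ((NOT 1 XOR 0) IMPLIES 0)) -> 1
  row 3 [0011]: (((1 OR 0) XOR 1) IMPLIES ((NOT 1 XOR 0) IMPLIES 1)) -> 1
  row 4 [0100]: (((0 OR 1) XOR 0) IMPLIES ((NOT 0 XOR 0) IMPLIES 0)) -> 0
  row 5 [0101]: (((1 OR 1) XOR 1) IMPLIES ((NOT 0 XOR 0) IMPLIES 1)) -> 1
  row 6 [0110]: (((0 OR 1) XOR 0) IMPLIES ((NOT 1 XOR 0) IMPLIES 0)) -> 1
  row 7 [0111]: (((1 OR 1) XOR 1) IMPLIES ((NOT 1 XOR 0) IMPLIES 1)) -> 1
  row 8 [1000]: (((0 OR 0) XOR 0) IMPLIES ((NOT 0 XOR 1) IMPLIES 0)) -> 1
  row 9 [1001]: (((1 OR 0) XOR 1) IMPLIES ((NOT 0 XOR 1) IMPLIES 1)) -> 1
  row 10 [1010]: (((0 OR 0) XOR 0) IMPLIES ((NOT 1 XOR 1) IMPLIES 0)) -> 1
  row 11 [1011]: (((1 OR 0) XOR 1) IMPLIES ((NOT 1 XOR 1) IMPLIES 1)) -> 1
  row 12 [1100]: (((0 OR 1) XOR 0) IMPLIES ((NOT 0 XOR 1) IMPLIES 0)) -> 1
  row 13 [1101]: (((1 OR 1) XOR 1) IMPLIES ((NOT 0 XOR 1) IMPLIES 1)) -> 1
  row 14 [1110]: (((0 OR 1) XOR 0) IMPLIES ((NOT 1 XOR 1) IMPLIES 0)) -> 0
  row 15 [1111]: (((1 OR 1) XOR 1) IMPLIES ((NOT 1 XOR 1) IMPLIES 1)) -> 1
Full result column, 4 rows per line (P1,P2 fixed per line; P3,P4 runs 00..11 left to right):
  rows 0-3 [P1,P2=00]: 1111  = hex F
  rows 4-7 [P1,P2=01]: 0111  = hex 7
  rows 8-11 [P1,P2=10]: 1111  = hex F
  rows 12-15 [P1,P2=11]: 1101  = hex D
Output column (row 0 .. row 15) = 1111011111111101
Output column grouped in 4s = 1111 0111 1111 1101 = 0xF7FD
Convert to decimal digit by digit (value = value*16 + digit):
  F -> 15
  15*16 + 7 = 247
  247*16 + 15 (F) = 3967
  3967*16 + 13 (D) = 63485
Decimal = 63485

63485


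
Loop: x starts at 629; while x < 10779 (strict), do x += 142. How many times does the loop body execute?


Step 1: x goes from 629 toward 10779 by 142; the body runs while x<10779, so iterations = ceil((bound-start)/step)
Step 2: Distance=10150
Step 3: ceil(10150/142)=72

72


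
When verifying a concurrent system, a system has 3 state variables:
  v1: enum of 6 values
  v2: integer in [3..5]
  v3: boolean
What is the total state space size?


State space = product of domain sizes of all variables.
Domain sizes:
  v1 (enum of 6 values): 6
  v2 (integer in [3..5]): 3
  v3 (boolean): 2
Product = 6 * 3 * 2 = 36

36


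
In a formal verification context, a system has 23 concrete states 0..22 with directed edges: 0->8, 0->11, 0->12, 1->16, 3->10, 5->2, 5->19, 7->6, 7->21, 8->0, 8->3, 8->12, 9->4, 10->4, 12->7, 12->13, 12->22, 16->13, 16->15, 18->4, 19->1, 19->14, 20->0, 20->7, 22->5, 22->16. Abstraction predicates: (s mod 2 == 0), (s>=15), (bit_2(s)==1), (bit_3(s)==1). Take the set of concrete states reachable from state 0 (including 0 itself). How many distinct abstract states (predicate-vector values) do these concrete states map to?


BFS from 0:
Concrete reachable: {0, 1, 2, 3, 4, 5, 6, 7, 8, 10, 11, 12, 13, 14, 15, 16, 19, 21, 22}
Abstract via predicates (s mod 2 == 0), (s>=15), (bit_2(s)==1), (bit_3(s)==1):
  (0,0,0,0) <- {1, 3}
  (0,0,0,1) <- {11}
  (0,0,1,0) <- {5, 7}
  (0,0,1,1) <- {13}
  (0,1,0,0) <- {19}
  (0,1,1,0) <- {21}
  (0,1,1,1) <- {15}
  (1,0,0,0) <- {0, 2}
  (1,0,0,1) <- {8, 10}
  (1,0,1,0) <- {4, 6}
  (1,0,1,1) <- {12, 14}
  (1,1,0,0) <- {16}
  (1,1,1,0) <- {22}
Distinct abstract states = 13

13


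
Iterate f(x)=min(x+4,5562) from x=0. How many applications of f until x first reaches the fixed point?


Step 1: x=0, cap=5562, increment=4
Step 2: x grows by 4 each step until capped at 5562; fixed point is x=5562
Step 3: iterations = ceil(5562/4) = 1391

1391


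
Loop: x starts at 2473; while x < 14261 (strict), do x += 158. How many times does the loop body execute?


Step 1: x goes from 2473 toward 14261 by 158; the body runs while x<14261, so iterations = ceil((bound-start)/step)
Step 2: Distance=11788
Step 3: ceil(11788/158)=75

75


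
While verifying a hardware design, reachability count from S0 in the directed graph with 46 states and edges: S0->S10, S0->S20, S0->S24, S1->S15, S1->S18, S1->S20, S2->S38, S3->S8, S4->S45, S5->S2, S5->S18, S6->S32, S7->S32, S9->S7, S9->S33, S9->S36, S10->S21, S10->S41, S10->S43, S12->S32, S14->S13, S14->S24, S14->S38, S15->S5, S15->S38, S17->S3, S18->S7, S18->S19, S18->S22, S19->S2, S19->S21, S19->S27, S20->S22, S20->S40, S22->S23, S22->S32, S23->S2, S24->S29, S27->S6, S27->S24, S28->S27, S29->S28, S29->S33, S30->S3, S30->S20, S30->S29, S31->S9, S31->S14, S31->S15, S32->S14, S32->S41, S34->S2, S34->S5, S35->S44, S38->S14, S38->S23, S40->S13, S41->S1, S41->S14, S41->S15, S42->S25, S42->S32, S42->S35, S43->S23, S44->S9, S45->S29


BFS from S0:
  layer 0: {S0}
  layer 1: {S10, S20, S24}
  layer 2: {S21, S22, S29, S40, S41, S43}
  layer 3: {S1, S13, S14, S15, S23, S28, S32, S33}
  layer 4: {S2, S5, S18, S27, S38}
  layer 5: {S6, S7, S19}
Reachable set: {S0, S1, S2, S5, S6, S7, S10, S13, S14, S15, S18, S19, S20, S21, S22, S23, S24, S27, S28, S29, S32, S33, S38, S40, S41, S43}
Count = 26

26


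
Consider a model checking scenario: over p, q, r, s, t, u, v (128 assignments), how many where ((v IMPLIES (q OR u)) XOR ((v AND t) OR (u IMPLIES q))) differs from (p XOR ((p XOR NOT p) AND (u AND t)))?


F1 = ((v IMPLIES (q OR u)) XOR ((v AND t) OR (u IMPLIES q)))
F2 = (p XOR ((p XOR NOT p) AND (u AND t)))
Evaluate both on each of 128 rows (bits = p,q,r,s,t,u,v):
  row 0 [0000000]: F1=0 F2=0 -> 0
  row 1 [0000001]: F1=1 F2=0 (differ) -> 1
  row 2 [0000010]: F1=1 F2=0 (differ) -> 1
  row 3 [0000011]: F1=1 F2=0 (differ) -> 1
  row 4 [0000100]: F1=0 F2=0 -> 0
  (every remaining row is evaluated the same way; all 128 results are listed next)
Full result column, 8 rows per line (p,q,r,s fixed per line; t,u,v runs 000..111 left to right):
  rows 0-7 [p,q,r,s=0000]: 01110101  (ones: 5)
  rows 8-15 [p,q,r,s=0001]: 01110101  (ones: 5)
  rows 16-23 [p,q,r,s=0010]: 01110101  (ones: 5)
  rows 24-31 [p,q,r,s=0011]: 01110101  (ones: 5)
  rows 32-39 [p,q,r,s=0100]: 00000011  (ones: 2)
  rows 40-47 [p,q,r,s=0101]: 00000011  (ones: 2)
  rows 48-55 [p,q,r,s=0110]: 00000011  (ones: 2)
  rows 56-63 [p,q,r,s=0111]: 00000011  (ones: 2)
  rows 64-71 [p,q,r,s=1000]: 10001010  (ones: 3)
  rows 72-79 [p,q,r,s=1001]: 10001010  (ones: 3)
  rows 80-87 [p,q,r,s=1010]: 10001010  (ones: 3)
  rows 88-95 [p,q,r,s=1011]: 10001010  (ones: 3)
  rows 96-103 [p,q,r,s=1100]: 11111100  (ones: 6)
  rows 104-111 [p,q,r,s=1101]: 11111100  (ones: 6)
  rows 112-119 [p,q,r,s=1110]: 11111100  (ones: 6)
  rows 120-127 [p,q,r,s=1111]: 11111100  (ones: 6)
Disagreements = 5+5+5+5+2+2+2+2+3+3+3+3+6+6+6+6 = 64

64


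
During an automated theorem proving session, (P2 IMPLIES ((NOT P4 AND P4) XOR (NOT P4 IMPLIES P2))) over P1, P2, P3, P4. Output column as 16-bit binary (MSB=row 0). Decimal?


Formula: (P2 IMPLIES ((NOT P4 AND P4) XOR (NOT P4 IMPLIES P2))) over P1, P2, P3, P4 (16 rows)
Evaluate each row (bits = P1,P2,P3,P4, MSB first):
  row 0 [0000]: (0 IMPLIES ((NOT 0 AND 0) XOR (NOT 0 IMPLIES 0))) -> 1
  row 1 [0001]: (0 IMPLIES ((NOT 1 AND 1) XOR (NOT 1 IMPLIES 0))) -> 1
  row 2 [0010]: (0 IMPLIES ((NOT 0 AND 0) XOR (NOT 0 IMPLIES 0))) -> 1
  row 3 [0011]: (0 IMPLIES ((NOT 1 AND 1) XOR (NOT 1 IMPLIES 0))) -> 1
  row 4 [0100]: (1 IMPLIES ((NOT 0 AND 0) XOR (NOT 0 IMPLIES 1))) -> 1
  row 5 [0101]: (1 IMPLIES ((NOT 1 AND 1) XOR (NOT 1 IMPLIES 1))) -> 1
  row 6 [0110]: (1 IMPLIES ((NOT 0 AND 0) XOR (NOT 0 IMPLIES 1))) -> 1
  row 7 [0111]: (1 IMPLIES ((NOT 1 AND 1) XOR (NOT 1 IMPLIES 1))) -> 1
  row 8 [1000]: (0 IMPLIES ((NOT 0 AND 0) XOR (NOT 0 IMPLIES 0))) -> 1
  row 9 [1001]: (0 IMPLIES ((NOT 1 AND 1) XOR (NOT 1 IMPLIES 0))) -> 1
  row 10 [1010]: (0 IMPLIES ((NOT 0 AND 0) XOR (NOT 0 IMPLIES 0))) -> 1
  row 11 [1011]: (0 IMPLIES ((NOT 1 AND 1) XOR (NOT 1 IMPLIES 0))) -> 1
  row 12 [1100]: (1 IMPLIES ((NOT 0 AND 0) XOR (NOT 0 IMPLIES 1))) -> 1
  row 13 [1101]: (1 IMPLIES ((NOT 1 AND 1) XOR (NOT 1 IMPLIES 1))) -> 1
  row 14 [1110]: (1 IMPLIES ((NOT 0 AND 0) XOR (NOT 0 IMPLIES 1))) -> 1
  row 15 [1111]: (1 IMPLIES ((NOT 1 AND 1) XOR (NOT 1 IMPLIES 1))) -> 1
Full result column, 4 rows per line (P1,P2 fixed per line; P3,P4 runs 00..11 left to right):
  rows 0-3 [P1,P2=00]: 1111  = hex F
  rows 4-7 [P1,P2=01]: 1111  = hex F
  rows 8-11 [P1,P2=10]: 1111  = hex F
  rows 12-15 [P1,P2=11]: 1111  = hex F
Output column (row 0 .. row 15) = 1111111111111111
Output column grouped in 4s = 1111 1111 1111 1111 = 0xFFFF
Convert to decimal digit by digit (value = value*16 + digit):
  F -> 15
  15*16 + 15 (F) = 255
  255*16 + 15 (F) = 4095
  4095*16 + 15 (F) = 65535
Decimal = 65535

65535


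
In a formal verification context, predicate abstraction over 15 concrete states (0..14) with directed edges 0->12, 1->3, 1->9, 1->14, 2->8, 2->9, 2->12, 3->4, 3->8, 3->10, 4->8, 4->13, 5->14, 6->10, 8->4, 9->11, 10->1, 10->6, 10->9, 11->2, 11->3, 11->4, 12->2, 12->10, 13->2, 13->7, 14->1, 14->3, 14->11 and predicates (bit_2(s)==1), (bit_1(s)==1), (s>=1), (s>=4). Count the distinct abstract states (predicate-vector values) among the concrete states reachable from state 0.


BFS from 0:
Concrete reachable: {0, 1, 2, 3, 4, 6, 7, 8, 9, 10, 11, 12, 13, 14}
Abstract via predicates (bit_2(s)==1), (bit_1(s)==1), (s>=1), (s>=4):
  (0,0,0,0) <- {0}
  (0,0,1,0) <- {1}
  (0,0,1,1) <- {8, 9}
  (0,1,1,0) <- {2, 3}
  (0,1,1,1) <- {10, 11}
  (1,0,1,1) <- {4, 12, 13}
  (1,1,1,1) <- {6, 7, 14}
Distinct abstract states = 7

7


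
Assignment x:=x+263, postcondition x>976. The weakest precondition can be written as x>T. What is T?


Formula: wp(x:=E, P) = P[E/x] (substitute E for x in postcondition)
Step 1: Postcondition: x>976
Step 2: Substitute x+263 for x: x+263>976
Step 3: Solve for x: x > 976-263 = 713

713


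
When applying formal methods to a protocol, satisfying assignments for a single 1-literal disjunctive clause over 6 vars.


Step 1: Total=2^6=64
Step 2: Unsat when all 1 false: 2^5=32
Step 3: Sat=64-32=32

32


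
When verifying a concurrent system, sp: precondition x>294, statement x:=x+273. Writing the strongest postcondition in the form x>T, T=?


Formula: sp(P, x:=E) = exists old_x. (x = E[old_x/x]) AND P[old_x/x] (old_x is the value of x before the assignment; eliminate old_x by solving x = E[old_x/x] for old_x)
Step 1: Precondition P: x>294, i.e. old_x > 294
Step 2: Assignment gives x = old_x + 273, so old_x = x - 273
Step 3: Substitute into P: x - 273 > 294
Step 4: Simplify: x > 294+273 = 567

567


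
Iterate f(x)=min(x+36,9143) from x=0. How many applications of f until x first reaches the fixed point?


Step 1: x=0, cap=9143, increment=36
Step 2: x grows by 36 each step until capped at 9143; fixed point is x=9143
Step 3: iterations = ceil(9143/36) = 254

254


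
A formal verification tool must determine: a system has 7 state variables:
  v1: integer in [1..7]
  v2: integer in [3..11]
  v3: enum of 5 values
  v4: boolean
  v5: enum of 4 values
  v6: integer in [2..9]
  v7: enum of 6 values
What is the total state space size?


State space = product of domain sizes of all variables.
Domain sizes:
  v1 (integer in [1..7]): 7
  v2 (integer in [3..11]): 9
  v3 (enum of 5 values): 5
  v4 (boolean): 2
  v5 (enum of 4 values): 4
  v6 (integer in [2..9]): 8
  v7 (enum of 6 values): 6
Product = 7 * 9 * 5 * 2 * 4 * 8 * 6 = 120960

120960


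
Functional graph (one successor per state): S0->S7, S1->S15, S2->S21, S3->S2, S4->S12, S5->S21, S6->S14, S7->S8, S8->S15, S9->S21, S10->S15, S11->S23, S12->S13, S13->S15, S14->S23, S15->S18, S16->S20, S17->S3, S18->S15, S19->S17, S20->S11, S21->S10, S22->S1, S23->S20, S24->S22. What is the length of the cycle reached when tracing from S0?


Trace from S0 until a state repeats:
  S0 -> S7 -> S8 -> S15 -> S18 -> S15
S15 first seen at step 3, revisited at step 5.
Cycle length = 5 - 3 = 2

2


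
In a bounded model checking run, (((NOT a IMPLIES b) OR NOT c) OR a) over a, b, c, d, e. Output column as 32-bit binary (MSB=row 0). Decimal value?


Formula: (((NOT a IMPLIES b) OR NOT c) OR a) over a, b, c, d, e (32 rows)
Evaluate each row (bits = a,b,c,d,e, MSB first):
  row 0 [00000]: (((NOT 0 IMPLIES 0) OR NOT 0) OR 0) -> 1
  row 1 [00001]: (((NOT 0 IMPLIES 0) OR NOT 0) OR 0) -> 1
  row 2 [00010]: (((NOT 0 IMPLIES 0) OR NOT 0) OR 0) -> 1
  row 3 [00011]: (((NOT 0 IMPLIES 0) OR NOT 0) OR 0) -> 1
  row 4 [00100]: (((NOT 0 IMPLIES 0) OR NOT 1) OR 0) -> 0
  row 5 [00101]: (((NOT 0 IMPLIES 0) OR NOT 1) OR 0) -> 0
  row 6 [00110]: (((NOT 0 IMPLIES 0) OR NOT 1) OR 0) -> 0
  row 7 [00111]: (((NOT 0 IMPLIES 0) OR NOT 1) OR 0) -> 0
  row 8 [01000]: (((NOT 0 IMPLIES 1) OR NOT 0) OR 0) -> 1
  row 9 [01001]: (((NOT 0 IMPLIES 1) OR NOT 0) OR 0) -> 1
  row 10 [01010]: (((NOT 0 IMPLIES 1) OR NOT 0) OR 0) -> 1
  row 11 [01011]: (((NOT 0 IMPLIES 1) OR NOT 0) OR 0) -> 1
  row 12 [01100]: (((NOT 0 IMPLIES 1) OR NOT 1) OR 0) -> 1
  row 13 [01101]: (((NOT 0 IMPLIES 1) OR NOT 1) OR 0) -> 1
  row 14 [01110]: (((NOT 0 IMPLIES 1) OR NOT 1) OR 0) -> 1
  row 15 [01111]: (((NOT 0 IMPLIES 1) OR NOT 1) OR 0) -> 1
  row 16 [10000]: (((NOT 1 IMPLIES 0) OR NOT 0) OR 1) -> 1
  row 17 [10001]: (((NOT 1 IMPLIES 0) OR NOT 0) OR 1) -> 1
  row 18 [10010]: (((NOT 1 IMPLIES 0) OR NOT 0) OR 1) -> 1
  row 19 [10011]: (((NOT 1 IMPLIES 0) OR NOT 0) OR 1) -> 1
  row 20 [10100]: (((NOT 1 IMPLIES 0) OR NOT 1) OR 1) -> 1
  row 21 [10101]: (((NOT 1 IMPLIES 0) OR NOT 1) OR 1) -> 1
  row 22 [10110]: (((NOT 1 IMPLIES 0) OR NOT 1) OR 1) -> 1
  row 23 [10111]: (((NOT 1 IMPLIES 0) OR NOT 1) OR 1) -> 1
  row 24 [11000]: (((NOT 1 IMPLIES 1) OR NOT 0) OR 1) -> 1
  row 25 [11001]: (((NOT 1 IMPLIES 1) OR NOT 0) OR 1) -> 1
  row 26 [11010]: (((NOT 1 IMPLIES 1) OR NOT 0) OR 1) -> 1
  row 27 [11011]: (((NOT 1 IMPLIES 1) OR NOT 0) OR 1) -> 1
  row 28 [11100]: (((NOT 1 IMPLIES 1) OR NOT 1) OR 1) -> 1
  row 29 [11101]: (((NOT 1 IMPLIES 1) OR NOT 1) OR 1) -> 1
  row 30 [11110]: (((NOT 1 IMPLIES 1) OR NOT 1) OR 1) -> 1
  row 31 [11111]: (((NOT 1 IMPLIES 1) OR NOT 1) OR 1) -> 1
Full result column, 4 rows per line (a,b,c fixed per line; d,e runs 00..11 left to right):
  rows 0-3 [a,b,c=000]: 1111  = hex F
  rows 4-7 [a,b,c=001]: 0000  = hex 0
  rows 8-11 [a,b,c=010]: 1111  = hex F
  rows 12-15 [a,b,c=011]: 1111  = hex F
  rows 16-19 [a,b,c=100]: 1111  = hex F
  rows 20-23 [a,b,c=101]: 1111  = hex F
  rows 24-27 [a,b,c=110]: 1111  = hex F
  rows 28-31 [a,b,c=111]: 1111  = hex F
Output column (row 0 .. row 31) = 11110000111111111111111111111111
Output column grouped in 4s = 1111 0000 1111 1111 1111 1111 1111 1111 = 0xF0FFFFFF
Convert to decimal digit by digit (value = value*16 + digit):
  F -> 15
  15*16 + 0 = 240
  240*16 + 15 (F) = 3855
  3855*16 + 15 (F) = 61695
  61695*16 + 15 (F) = 987135
  987135*16 + 15 (F) = 15794175
  15794175*16 + 15 (F) = 252706815
  252706815*16 + 15 (F) = 4043309055
Decimal = 4043309055

4043309055


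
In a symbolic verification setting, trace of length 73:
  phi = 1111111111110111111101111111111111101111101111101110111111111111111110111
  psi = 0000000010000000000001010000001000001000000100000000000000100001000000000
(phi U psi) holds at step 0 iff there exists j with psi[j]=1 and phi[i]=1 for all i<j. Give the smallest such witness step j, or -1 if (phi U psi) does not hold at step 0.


(phi U psi) at 0: need smallest j with psi[j]=1 and phi[i]=1 for all i in [0,j).
Scan from step 0:
  step 0: phi=1, psi=0 -> continue
  step 1: phi=1, psi=0 -> continue
  step 2: phi=1, psi=0 -> continue
  step 3: phi=1, psi=0 -> continue
  step 8: psi=1 and phi held for [0,8) -> witness found
Witness step = 8

8


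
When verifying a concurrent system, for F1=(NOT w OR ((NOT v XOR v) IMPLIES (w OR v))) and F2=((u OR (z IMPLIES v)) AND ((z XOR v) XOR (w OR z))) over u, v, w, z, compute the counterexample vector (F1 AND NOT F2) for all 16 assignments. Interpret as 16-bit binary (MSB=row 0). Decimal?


F1 = (NOT w OR ((NOT v XOR v) IMPLIES (w OR v)))
F2 = ((u OR (z IMPLIES v)) AND ((z XOR v) XOR (w OR z)))
Counterexample to F1=>F2 is where F1=1 and F2=0.
Evaluate each row (bits = u,v,w,z, MSB first):
  row 0 [0000]: F1=1 F2=0 -> F1&~F2 -> 1
  row 1 [0001]: F1=1 F2=0 -> F1&~F2 -> 1
  row 2 [0010]: F1=1 F2=1 -> F1&~F2 -> 0
  row 3 [0011]: F1=1 F2=0 -> F1&~F2 -> 1
  row 4 [0100]: F1=1 F2=1 -> F1&~F2 -> 0
  row 5 [0101]: F1=1 F2=1 -> F1&~F2 -> 0
  row 6 [0110]: F1=1 F2=0 -> F1&~F2 -> 1
  row 7 [0111]: F1=1 F2=1 -> F1&~F2 -> 0
  row 8 [1000]: F1=1 F2=0 -> F1&~F2 -> 1
  row 9 [1001]: F1=1 F2=0 -> F1&~F2 -> 1
  row 10 [1010]: F1=1 F2=1 -> F1&~F2 -> 0
  row 11 [1011]: F1=1 F2=0 -> F1&~F2 -> 1
  row 12 [1100]: F1=1 F2=1 -> F1&~F2 -> 0
  row 13 [1101]: F1=1 F2=1 -> F1&~F2 -> 0
  row 14 [1110]: F1=1 F2=0 -> F1&~F2 -> 1
  row 15 [1111]: F1=1 F2=1 -> F1&~F2 -> 0
Full result column, 4 rows per line (u,v fixed per line; w,z runs 00..11 left to right):
  rows 0-3 [u,v=00]: 1101  = hex D
  rows 4-7 [u,v=01]: 0010  = hex 2
  rows 8-11 [u,v=10]: 1101  = hex D
  rows 12-15 [u,v=11]: 0010  = hex 2
Counterexample vector (row 0 .. row 15) = 1101001011010010
Output column grouped in 4s = 1101 0010 1101 0010 = 0xD2D2
Convert to decimal digit by digit (value = value*16 + digit):
  D -> 13
  13*16 + 2 = 210
  210*16 + 13 (D) = 3373
  3373*16 + 2 = 53970
Decimal = 53970

53970


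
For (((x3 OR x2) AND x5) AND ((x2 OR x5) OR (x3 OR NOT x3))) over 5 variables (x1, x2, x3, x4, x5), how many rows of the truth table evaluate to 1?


Formula: (((x3 OR x2) AND x5) AND ((x2 OR x5) OR (x3 OR NOT x3))) over 5 vars (32 rows)
Evaluate each row (x1, x2, x3, x4, x5 as bits, MSB first):
  row 0 [00000]: (((0 OR 0) AND 0) AND ((0 OR 0) OR (0 OR NOT 0))) -> 0
  row 1 [00001]: (((0 OR 0) AND 1) AND ((0 OR 1) OR (0 OR NOT 0))) -> 0
  row 2 [00010]: (((0 OR 0) AND 0) AND ((0 OR 0) OR (0 OR NOT 0))) -> 0
  row 3 [00011]: (((0 OR 0) AND 1) AND ((0 OR 1) OR (0 OR NOT 0))) -> 0
  row 4 [00100]: (((1 OR 0) AND 0) AND ((0 OR 0) OR (1 OR NOT 1))) -> 0
  row 5 [00101]: (((1 OR 0) AND 1) AND ((0 OR 1) OR (1 OR NOT 1))) -> 1
  row 6 [00110]: (((1 OR 0) AND 0) AND ((0 OR 0) OR (1 OR NOT 1))) -> 0
  row 7 [00111]: (((1 OR 0) AND 1) AND ((0 OR 1) OR (1 OR NOT 1))) -> 1
  row 8 [01000]: (((0 OR 1) AND 0) AND ((1 OR 0) OR (0 OR NOT 0))) -> 0
  row 9 [01001]: (((0 OR 1) AND 1) AND ((1 OR 1) OR (0 OR NOT 0))) -> 1
  row 10 [01010]: (((0 OR 1) AND 0) AND ((1 OR 0) OR (0 OR NOT 0))) -> 0
  row 11 [01011]: (((0 OR 1) AND 1) AND ((1 OR 1) OR (0 OR NOT 0))) -> 1
  row 12 [01100]: (((1 OR 1) AND 0) AND ((1 OR 0) OR (1 OR NOT 1))) -> 0
  row 13 [01101]: (((1 OR 1) AND 1) AND ((1 OR 1) OR (1 OR NOT 1))) -> 1
  row 14 [01110]: (((1 OR 1) AND 0) AND ((1 OR 0) OR (1 OR NOT 1))) -> 0
  row 15 [01111]: (((1 OR 1) AND 1) AND ((1 OR 1) OR (1 OR NOT 1))) -> 1
  row 16 [10000]: (((0 OR 0) AND 0) AND ((0 OR 0) OR (0 OR NOT 0))) -> 0
  row 17 [10001]: (((0 OR 0) AND 1) AND ((0 OR 1) OR (0 OR NOT 0))) -> 0
  row 18 [10010]: (((0 OR 0) AND 0) AND ((0 OR 0) OR (0 OR NOT 0))) -> 0
  row 19 [10011]: (((0 OR 0) AND 1) AND ((0 OR 1) OR (0 OR NOT 0))) -> 0
  row 20 [10100]: (((1 OR 0) AND 0) AND ((0 OR 0) OR (1 OR NOT 1))) -> 0
  row 21 [10101]: (((1 OR 0) AND 1) AND ((0 OR 1) OR (1 OR NOT 1))) -> 1
  row 22 [10110]: (((1 OR 0) AND 0) AND ((0 OR 0) OR (1 OR NOT 1))) -> 0
  row 23 [10111]: (((1 OR 0) AND 1) AND ((0 OR 1) OR (1 OR NOT 1))) -> 1
  row 24 [11000]: (((0 OR 1) AND 0) AND ((1 OR 0) OR (0 OR NOT 0))) -> 0
  row 25 [11001]: (((0 OR 1) AND 1) AND ((1 OR 1) OR (0 OR NOT 0))) -> 1
  row 26 [11010]: (((0 OR 1) AND 0) AND ((1 OR 0) OR (0 OR NOT 0))) -> 0
  row 27 [11011]: (((0 OR 1) AND 1) AND ((1 OR 1) OR (0 OR NOT 0))) -> 1
  row 28 [11100]: (((1 OR 1) AND 0) AND ((1 OR 0) OR (1 OR NOT 1))) -> 0
  row 29 [11101]: (((1 OR 1) AND 1) AND ((1 OR 1) OR (1 OR NOT 1))) -> 1
  row 30 [11110]: (((1 OR 1) AND 0) AND ((1 OR 0) OR (1 OR NOT 1))) -> 0
  row 31 [11111]: (((1 OR 1) AND 1) AND ((1 OR 1) OR (1 OR NOT 1))) -> 1
Full result column, 8 rows per line (x1,x2 fixed per line; x3,x4,x5 runs 000..111 left to right):
  rows 0-7 [x1,x2=00]: 00000101  (ones: 2)
  rows 8-15 [x1,x2=01]: 01010101  (ones: 4)
  rows 16-23 [x1,x2=10]: 00000101  (ones: 2)
  rows 24-31 [x1,x2=11]: 01010101  (ones: 4)
Count of 1-rows = 2+4+2+4 = 12

12


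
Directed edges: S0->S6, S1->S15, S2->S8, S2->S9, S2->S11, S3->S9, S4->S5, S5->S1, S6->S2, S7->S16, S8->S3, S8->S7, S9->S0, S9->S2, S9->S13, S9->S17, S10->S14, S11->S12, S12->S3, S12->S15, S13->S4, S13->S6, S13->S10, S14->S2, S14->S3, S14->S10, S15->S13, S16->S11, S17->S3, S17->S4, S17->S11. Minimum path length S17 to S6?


BFS layer-by-layer from S17:
  dist 0: {S17}
  dist 1: {S3, S4, S11}
  dist 2: {S5, S9, S12}
  dist 3: {S0, S1, S2, S13, S15}
  dist 4: {S6, S8, S10}
  -> S6 reached at distance 4
Shortest path length = 4

4


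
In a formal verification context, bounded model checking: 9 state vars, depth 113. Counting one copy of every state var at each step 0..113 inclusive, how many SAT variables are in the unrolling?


BMC unrolls to depth k, creating one copy of each state var for steps 0..k.
Step count = 113 + 1 = 114 (steps 0 through 113)
Vars per step = 9
Total = 9 * 114 = 1026

1026


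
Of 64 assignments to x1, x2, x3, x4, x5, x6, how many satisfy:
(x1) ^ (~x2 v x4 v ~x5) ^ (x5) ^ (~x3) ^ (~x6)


CNF with 5 clauses over 6 vars (64 assignments).
An assignment satisfies CNF iff every clause has >=1 true literal.
Check each row (bits = x1,x2,x3,x4,x5,x6; clause T/F shown):
  row 0 [000000]: clauses=FTFTT -> 0
  row 1 [000001]: clauses=FTFTF -> 0
  row 2 [000010]: clauses=FTTTT -> 0
  row 3 [000011]: clauses=FTTTF -> 0
  row 4 [000100]: clauses=FTFTT -> 0
  (every remaining row is evaluated the same way; all 64 results are listed next)
Full result column, 8 rows per line (x1,x2,x3 fixed per line; x4,x5,x6 runs 000..111 left to right):
  rows 0-7 [x1,x2,x3=000]: 00000000  (ones: 0)
  rows 8-15 [x1,x2,x3=001]: 00000000  (ones: 0)
  rows 16-23 [x1,x2,x3=010]: 00000000  (ones: 0)
  rows 24-31 [x1,x2,x3=011]: 00000000  (ones: 0)
  rows 32-39 [x1,x2,x3=100]: 00100010  (ones: 2)
  rows 40-47 [x1,x2,x3=101]: 00000000  (ones: 0)
  rows 48-55 [x1,x2,x3=110]: 00000010  (ones: 1)
  rows 56-63 [x1,x2,x3=111]: 00000000  (ones: 0)
Satisfying assignments = 0+0+0+0+2+0+1+0 = 3

3


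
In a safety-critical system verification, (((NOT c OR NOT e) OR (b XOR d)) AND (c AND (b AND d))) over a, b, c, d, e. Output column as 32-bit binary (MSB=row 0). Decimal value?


Formula: (((NOT c OR NOT e) OR (b XOR d)) AND (c AND (b AND d))) over a, b, c, d, e (32 rows)
Evaluate each row (bits = a,b,c,d,e, MSB first):
  row 0 [00000]: (((NOT 0 OR NOT 0) OR (0 XOR 0)) AND (0 AND (0 AND 0))) -> 0
  row 1 [00001]: (((NOT 0 OR NOT 1) OR (0 XOR 0)) AND (0 AND (0 AND 0))) -> 0
  row 2 [00010]: (((NOT 0 OR NOT 0) OR (0 XOR 1)) AND (0 AND (0 AND 1))) -> 0
  row 3 [00011]: (((NOT 0 OR NOT 1) OR (0 XOR 1)) AND (0 AND (0 AND 1))) -> 0
  row 4 [00100]: (((NOT 1 OR NOT 0) OR (0 XOR 0)) AND (1 AND (0 AND 0))) -> 0
  row 5 [00101]: (((NOT 1 OR NOT 1) OR (0 XOR 0)) AND (1 AND (0 AND 0))) -> 0
  row 6 [00110]: (((NOT 1 OR NOT 0) OR (0 XOR 1)) AND (1 AND (0 AND 1))) -> 0
  row 7 [00111]: (((NOT 1 OR NOT 1) OR (0 XOR 1)) AND (1 AND (0 AND 1))) -> 0
  row 8 [01000]: (((NOT 0 OR NOT 0) OR (1 XOR 0)) AND (0 AND (1 AND 0))) -> 0
  row 9 [01001]: (((NOT 0 OR NOT 1) OR (1 XOR 0)) AND (0 AND (1 AND 0))) -> 0
  row 10 [01010]: (((NOT 0 OR NOT 0) OR (1 XOR 1)) AND (0 AND (1 AND 1))) -> 0
  row 11 [01011]: (((NOT 0 OR NOT 1) OR (1 XOR 1)) AND (0 AND (1 AND 1))) -> 0
  row 12 [01100]: (((NOT 1 OR NOT 0) OR (1 XOR 0)) AND (1 AND (1 AND 0))) -> 0
  row 13 [01101]: (((NOT 1 OR NOT 1) OR (1 XOR 0)) AND (1 AND (1 AND 0))) -> 0
  row 14 [01110]: (((NOT 1 OR NOT 0) OR (1 XOR 1)) AND (1 AND (1 AND 1))) -> 1
  row 15 [01111]: (((NOT 1 OR NOT 1) OR (1 XOR 1)) AND (1 AND (1 AND 1))) -> 0
  row 16 [10000]: (((NOT 0 OR NOT 0) OR (0 XOR 0)) AND (0 AND (0 AND 0))) -> 0
  row 17 [10001]: (((NOT 0 OR NOT 1) OR (0 XOR 0)) AND (0 AND (0 AND 0))) -> 0
  row 18 [10010]: (((NOT 0 OR NOT 0) OR (0 XOR 1)) AND (0 AND (0 AND 1))) -> 0
  row 19 [10011]: (((NOT 0 OR NOT 1) OR (0 XOR 1)) AND (0 AND (0 AND 1))) -> 0
  row 20 [10100]: (((NOT 1 OR NOT 0) OR (0 XOR 0)) AND (1 AND (0 AND 0))) -> 0
  row 21 [10101]: (((NOT 1 OR NOT 1) OR (0 XOR 0)) AND (1 AND (0 AND 0))) -> 0
  row 22 [10110]: (((NOT 1 OR NOT 0) OR (0 XOR 1)) AND (1 AND (0 AND 1))) -> 0
  row 23 [10111]: (((NOT 1 OR NOT 1) OR (0 XOR 1)) AND (1 AND (0 AND 1))) -> 0
  row 24 [11000]: (((NOT 0 OR NOT 0) OR (1 XOR 0)) AND (0 AND (1 AND 0))) -> 0
  row 25 [11001]: (((NOT 0 OR NOT 1) OR (1 XOR 0)) AND (0 AND (1 AND 0))) -> 0
  row 26 [11010]: (((NOT 0 OR NOT 0) OR (1 XOR 1)) AND (0 AND (1 AND 1))) -> 0
  row 27 [11011]: (((NOT 0 OR NOT 1) OR (1 XOR 1)) AND (0 AND (1 AND 1))) -> 0
  row 28 [11100]: (((NOT 1 OR NOT 0) OR (1 XOR 0)) AND (1 AND (1 AND 0))) -> 0
  row 29 [11101]: (((NOT 1 OR NOT 1) OR (1 XOR 0)) AND (1 AND (1 AND 0))) -> 0
  row 30 [11110]: (((NOT 1 OR NOT 0) OR (1 XOR 1)) AND (1 AND (1 AND 1))) -> 1
  row 31 [11111]: (((NOT 1 OR NOT 1) OR (1 XOR 1)) AND (1 AND (1 AND 1))) -> 0
Full result column, 4 rows per line (a,b,c fixed per line; d,e runs 00..11 left to right):
  rows 0-3 [a,b,c=000]: 0000  = hex 0
  rows 4-7 [a,b,c=001]: 0000  = hex 0
  rows 8-11 [a,b,c=010]: 0000  = hex 0
  rows 12-15 [a,b,c=011]: 0010  = hex 2
  rows 16-19 [a,b,c=100]: 0000  = hex 0
  rows 20-23 [a,b,c=101]: 0000  = hex 0
  rows 24-27 [a,b,c=110]: 0000  = hex 0
  rows 28-31 [a,b,c=111]: 0010  = hex 2
Output column (row 0 .. row 31) = 00000000000000100000000000000010
Output column grouped in 4s = 0000 0000 0000 0010 0000 0000 0000 0010 = 0x00020002
Convert to decimal digit by digit (value = value*16 + digit):
  0 -> 0
  0*16 + 0 = 0
  0*16 + 0 = 0
  0*16 + 2 = 2
  2*16 + 0 = 32
  32*16 + 0 = 512
  512*16 + 0 = 8192
  8192*16 + 2 = 131074
Decimal = 131074

131074


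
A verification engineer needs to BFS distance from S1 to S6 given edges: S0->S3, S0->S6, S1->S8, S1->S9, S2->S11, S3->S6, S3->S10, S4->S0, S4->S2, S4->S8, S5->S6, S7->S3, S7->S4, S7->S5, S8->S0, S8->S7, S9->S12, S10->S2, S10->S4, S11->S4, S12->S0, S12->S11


BFS layer-by-layer from S1:
  dist 0: {S1}
  dist 1: {S8, S9}
  dist 2: {S0, S7, S12}
  dist 3: {S3, S4, S5, S6, S11}
  -> S6 reached at distance 3
Shortest path length = 3

3


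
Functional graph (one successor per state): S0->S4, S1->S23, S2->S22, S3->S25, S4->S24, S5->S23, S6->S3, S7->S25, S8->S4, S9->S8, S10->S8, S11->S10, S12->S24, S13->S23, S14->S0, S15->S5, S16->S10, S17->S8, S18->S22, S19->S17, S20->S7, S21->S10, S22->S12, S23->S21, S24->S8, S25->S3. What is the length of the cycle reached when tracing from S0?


Trace from S0 until a state repeats:
  S0 -> S4 -> S24 -> S8 -> S4
S4 first seen at step 1, revisited at step 4.
Cycle length = 4 - 1 = 3

3


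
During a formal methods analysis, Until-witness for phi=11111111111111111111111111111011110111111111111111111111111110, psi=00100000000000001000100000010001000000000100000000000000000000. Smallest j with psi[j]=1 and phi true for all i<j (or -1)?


(phi U psi) at 0: need smallest j with psi[j]=1 and phi[i]=1 for all i in [0,j).
Scan from step 0:
  step 0: phi=1, psi=0 -> continue
  step 1: phi=1, psi=0 -> continue
  step 2: psi=1 and phi held for [0,2) -> witness found
Witness step = 2

2


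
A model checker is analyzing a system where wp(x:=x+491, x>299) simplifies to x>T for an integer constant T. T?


Formula: wp(x:=E, P) = P[E/x] (substitute E for x in postcondition)
Step 1: Postcondition: x>299
Step 2: Substitute x+491 for x: x+491>299
Step 3: Solve for x: x > 299-491 = -192

-192


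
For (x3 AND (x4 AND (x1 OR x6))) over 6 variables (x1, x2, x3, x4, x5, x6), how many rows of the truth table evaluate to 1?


Formula: (x3 AND (x4 AND (x1 OR x6))) over 6 vars (64 rows)
Evaluate each row (x1, x2, x3, x4, x5, x6 as bits, MSB first):
  row 0 [000000]: (0 AND (0 AND (0 OR 0))) -> 0
  row 1 [000001]: (0 AND (0 AND (0 OR 1))) -> 0
  row 2 [000010]: (0 AND (0 AND (0 OR 0))) -> 0
  row 3 [000011]: (0 AND (0 AND (0 OR 1))) -> 0
  row 4 [000100]: (0 AND (1 AND (0 OR 0))) -> 0
  (every remaining row is evaluated the same way; all 64 results are listed next)
Full result column, 8 rows per line (x1,x2,x3 fixed per line; x4,x5,x6 runs 000..111 left to right):
  rows 0-7 [x1,x2,x3=000]: 00000000  (ones: 0)
  rows 8-15 [x1,x2,x3=001]: 00000101  (ones: 2)
  rows 16-23 [x1,x2,x3=010]: 00000000  (ones: 0)
  rows 24-31 [x1,x2,x3=011]: 00000101  (ones: 2)
  rows 32-39 [x1,x2,x3=100]: 00000000  (ones: 0)
  rows 40-47 [x1,x2,x3=101]: 00001111  (ones: 4)
  rows 48-55 [x1,x2,x3=110]: 00000000  (ones: 0)
  rows 56-63 [x1,x2,x3=111]: 00001111  (ones: 4)
Count of 1-rows = 0+2+0+2+0+4+0+4 = 12

12


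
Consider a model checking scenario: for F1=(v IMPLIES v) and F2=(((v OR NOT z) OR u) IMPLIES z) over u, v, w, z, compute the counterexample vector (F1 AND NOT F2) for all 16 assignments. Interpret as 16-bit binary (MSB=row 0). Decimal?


F1 = (v IMPLIES v)
F2 = (((v OR NOT z) OR u) IMPLIES z)
Counterexample to F1=>F2 is where F1=1 and F2=0.
Evaluate each row (bits = u,v,w,z, MSB first):
  row 0 [0000]: F1=1 F2=0 -> F1&~F2 -> 1
  row 1 [0001]: F1=1 F2=1 -> F1&~F2 -> 0
  row 2 [0010]: F1=1 F2=0 -> F1&~F2 -> 1
  row 3 [0011]: F1=1 F2=1 -> F1&~F2 -> 0
  row 4 [0100]: F1=1 F2=0 -> F1&~F2 -> 1
  row 5 [0101]: F1=1 F2=1 -> F1&~F2 -> 0
  row 6 [0110]: F1=1 F2=0 -> F1&~F2 -> 1
  row 7 [0111]: F1=1 F2=1 -> F1&~F2 -> 0
  row 8 [1000]: F1=1 F2=0 -> F1&~F2 -> 1
  row 9 [1001]: F1=1 F2=1 -> F1&~F2 -> 0
  row 10 [1010]: F1=1 F2=0 -> F1&~F2 -> 1
  row 11 [1011]: F1=1 F2=1 -> F1&~F2 -> 0
  row 12 [1100]: F1=1 F2=0 -> F1&~F2 -> 1
  row 13 [1101]: F1=1 F2=1 -> F1&~F2 -> 0
  row 14 [1110]: F1=1 F2=0 -> F1&~F2 -> 1
  row 15 [1111]: F1=1 F2=1 -> F1&~F2 -> 0
Full result column, 4 rows per line (u,v fixed per line; w,z runs 00..11 left to right):
  rows 0-3 [u,v=00]: 1010  = hex A
  rows 4-7 [u,v=01]: 1010  = hex A
  rows 8-11 [u,v=10]: 1010  = hex A
  rows 12-15 [u,v=11]: 1010  = hex A
Counterexample vector (row 0 .. row 15) = 1010101010101010
Output column grouped in 4s = 1010 1010 1010 1010 = 0xAAAA
Convert to decimal digit by digit (value = value*16 + digit):
  A -> 10
  10*16 + 10 (A) = 170
  170*16 + 10 (A) = 2730
  2730*16 + 10 (A) = 43690
Decimal = 43690

43690


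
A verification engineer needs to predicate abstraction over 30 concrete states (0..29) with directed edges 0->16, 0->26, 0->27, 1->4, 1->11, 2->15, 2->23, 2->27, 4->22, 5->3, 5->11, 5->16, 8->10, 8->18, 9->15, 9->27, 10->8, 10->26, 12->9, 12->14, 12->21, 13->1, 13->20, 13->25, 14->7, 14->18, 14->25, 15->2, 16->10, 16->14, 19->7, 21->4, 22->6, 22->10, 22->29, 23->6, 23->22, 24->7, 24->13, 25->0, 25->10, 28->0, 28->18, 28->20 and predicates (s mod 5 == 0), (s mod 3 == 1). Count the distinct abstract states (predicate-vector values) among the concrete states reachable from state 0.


BFS from 0:
Concrete reachable: {0, 7, 8, 10, 14, 16, 18, 25, 26, 27}
Abstract via predicates (s mod 5 == 0), (s mod 3 == 1):
  (0,0) <- {8, 14, 18, 26, 27}
  (0,1) <- {7, 16}
  (1,0) <- {0}
  (1,1) <- {10, 25}
Distinct abstract states = 4

4


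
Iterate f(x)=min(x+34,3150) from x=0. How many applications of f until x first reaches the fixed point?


Step 1: x=0, cap=3150, increment=34
Step 2: x grows by 34 each step until capped at 3150; fixed point is x=3150
Step 3: iterations = ceil(3150/34) = 93

93


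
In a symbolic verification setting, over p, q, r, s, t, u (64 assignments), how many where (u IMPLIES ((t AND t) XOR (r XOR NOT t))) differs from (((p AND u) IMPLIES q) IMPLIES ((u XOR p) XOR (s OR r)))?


F1 = (u IMPLIES ((t AND t) XOR (r XOR NOT t)))
F2 = (((p AND u) IMPLIES q) IMPLIES ((u XOR p) XOR (s OR r)))
Evaluate both on each of 64 rows (bits = p,q,r,s,t,u):
  row 0 [000000]: F1=1 F2=0 (differ) -> 1
  row 1 [000001]: F1=1 F2=1 -> 0
  row 2 [000010]: F1=1 F2=0 (differ) -> 1
  row 3 [000011]: F1=1 F2=1 -> 0
  row 4 [000100]: F1=1 F2=1 -> 0
  (every remaining row is evaluated the same way; all 64 results are listed next)
Full result column, 8 rows per line (p,q,r fixed per line; s,t,u runs 000..111 left to right):
  rows 0-7 [p,q,r=000]: 10100101  (ones: 4)
  rows 8-15 [p,q,r=001]: 00000000  (ones: 0)
  rows 16-23 [p,q,r=010]: 10100101  (ones: 4)
  rows 24-31 [p,q,r=011]: 00000000  (ones: 0)
  rows 32-39 [p,q,r=100]: 00001010  (ones: 2)
  rows 40-47 [p,q,r=101]: 11111111  (ones: 8)
  rows 48-55 [p,q,r=110]: 01011010  (ones: 4)
  rows 56-63 [p,q,r=111]: 11111111  (ones: 8)
Disagreements = 4+0+4+0+2+8+4+8 = 30

30


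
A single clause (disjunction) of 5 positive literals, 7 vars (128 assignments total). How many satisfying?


Step 1: Total=2^7=128
Step 2: Unsat when all 5 false: 2^2=4
Step 3: Sat=128-4=124

124


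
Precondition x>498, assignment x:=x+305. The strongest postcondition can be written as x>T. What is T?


Formula: sp(P, x:=E) = exists old_x. (x = E[old_x/x]) AND P[old_x/x] (old_x is the value of x before the assignment; eliminate old_x by solving x = E[old_x/x] for old_x)
Step 1: Precondition P: x>498, i.e. old_x > 498
Step 2: Assignment gives x = old_x + 305, so old_x = x - 305
Step 3: Substitute into P: x - 305 > 498
Step 4: Simplify: x > 498+305 = 803

803


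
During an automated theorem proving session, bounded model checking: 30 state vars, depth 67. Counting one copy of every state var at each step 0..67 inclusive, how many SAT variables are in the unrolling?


BMC unrolls to depth k, creating one copy of each state var for steps 0..k.
Step count = 67 + 1 = 68 (steps 0 through 67)
Vars per step = 30
Total = 30 * 68 = 2040

2040


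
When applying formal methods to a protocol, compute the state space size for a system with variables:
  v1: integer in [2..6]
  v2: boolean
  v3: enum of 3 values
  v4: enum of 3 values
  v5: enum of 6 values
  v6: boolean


State space = product of domain sizes of all variables.
Domain sizes:
  v1 (integer in [2..6]): 5
  v2 (boolean): 2
  v3 (enum of 3 values): 3
  v4 (enum of 3 values): 3
  v5 (enum of 6 values): 6
  v6 (boolean): 2
Product = 5 * 2 * 3 * 3 * 6 * 2 = 1080

1080


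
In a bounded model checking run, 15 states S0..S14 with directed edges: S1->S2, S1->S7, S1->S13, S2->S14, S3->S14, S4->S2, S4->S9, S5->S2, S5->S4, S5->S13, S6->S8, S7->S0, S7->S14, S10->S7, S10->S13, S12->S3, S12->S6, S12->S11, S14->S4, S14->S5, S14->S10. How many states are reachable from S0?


BFS from S0:
  layer 0: {S0}
Reachable set: {S0}
Count = 1

1


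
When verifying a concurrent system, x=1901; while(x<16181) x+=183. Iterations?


Step 1: x goes from 1901 toward 16181 by 183; the body runs while x<16181, so iterations = ceil((bound-start)/step)
Step 2: Distance=14280
Step 3: ceil(14280/183)=79

79


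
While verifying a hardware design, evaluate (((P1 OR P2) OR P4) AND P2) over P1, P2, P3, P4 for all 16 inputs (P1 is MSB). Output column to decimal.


Formula: (((P1 OR P2) OR P4) AND P2) over P1, P2, P3, P4 (16 rows)
Evaluate each row (bits = P1,P2,P3,P4, MSB first):
  row 0 [0000]: (((0 OR 0) OR 0) AND 0) -> 0
  row 1 [0001]: (((0 OR 0) OR 1) AND 0) -> 0
  row 2 [0010]: (((0 OR 0) OR 0) AND 0) -> 0
  row 3 [0011]: (((0 OR 0) OR 1) AND 0) -> 0
  row 4 [0100]: (((0 OR 1) OR 0) AND 1) -> 1
  row 5 [0101]: (((0 OR 1) OR 1) AND 1) -> 1
  row 6 [0110]: (((0 OR 1) OR 0) AND 1) -> 1
  row 7 [0111]: (((0 OR 1) OR 1) AND 1) -> 1
  row 8 [1000]: (((1 OR 0) OR 0) AND 0) -> 0
  row 9 [1001]: (((1 OR 0) OR 1) AND 0) -> 0
  row 10 [1010]: (((1 OR 0) OR 0) AND 0) -> 0
  row 11 [1011]: (((1 OR 0) OR 1) AND 0) -> 0
  row 12 [1100]: (((1 OR 1) OR 0) AND 1) -> 1
  row 13 [1101]: (((1 OR 1) OR 1) AND 1) -> 1
  row 14 [1110]: (((1 OR 1) OR 0) AND 1) -> 1
  row 15 [1111]: (((1 OR 1) OR 1) AND 1) -> 1
Full result column, 4 rows per line (P1,P2 fixed per line; P3,P4 runs 00..11 left to right):
  rows 0-3 [P1,P2=00]: 0000  = hex 0
  rows 4-7 [P1,P2=01]: 1111  = hex F
  rows 8-11 [P1,P2=10]: 0000  = hex 0
  rows 12-15 [P1,P2=11]: 1111  = hex F
Output column (row 0 .. row 15) = 0000111100001111
Output column grouped in 4s = 0000 1111 0000 1111 = 0x0F0F
Convert to decimal digit by digit (value = value*16 + digit):
  0 -> 0
  0*16 + 15 (F) = 15
  15*16 + 0 = 240
  240*16 + 15 (F) = 3855
Decimal = 3855

3855
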